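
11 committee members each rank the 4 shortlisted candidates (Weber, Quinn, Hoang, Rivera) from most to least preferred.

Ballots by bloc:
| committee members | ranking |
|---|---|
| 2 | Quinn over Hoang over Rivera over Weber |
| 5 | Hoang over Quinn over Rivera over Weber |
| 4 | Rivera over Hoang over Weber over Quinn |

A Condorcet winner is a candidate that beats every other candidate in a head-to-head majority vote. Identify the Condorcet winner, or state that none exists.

Hoang

Head-to-head results (11 committee members):
Weber–Quinn: Quinn 7–4.
Weber vs Hoang: Hoang wins 11–0.
Weber–Rivera: Rivera 11–0.
Quinn vs Hoang: Hoang, 9–2.
Quinn vs Rivera: Quinn wins 7–4.
Hoang–Rivera: Hoang 7–4.
Hoang beats each of Weber, Quinn, Rivera — Hoang is the Condorcet winner.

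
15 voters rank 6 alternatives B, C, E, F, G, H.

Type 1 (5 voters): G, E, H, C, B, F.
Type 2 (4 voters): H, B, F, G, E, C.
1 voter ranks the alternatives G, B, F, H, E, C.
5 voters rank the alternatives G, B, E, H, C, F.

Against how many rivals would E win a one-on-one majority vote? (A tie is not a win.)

3

E against each rival (15 voters):
E vs B: E preferred on 5 ballots; B wins 10–5.
E vs C: 15 to 0, E.
E vs F: E, 10–5.
E vs G: G wins 15–0.
E vs H: E, 10–5.
E beats C, F, H; loses to B, G — 3 pairwise wins.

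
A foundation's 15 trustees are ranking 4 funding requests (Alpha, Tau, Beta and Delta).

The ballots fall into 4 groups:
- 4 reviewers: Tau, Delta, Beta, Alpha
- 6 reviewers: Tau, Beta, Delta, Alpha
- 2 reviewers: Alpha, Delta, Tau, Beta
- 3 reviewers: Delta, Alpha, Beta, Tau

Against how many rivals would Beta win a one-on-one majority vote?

1

Beta against each rival (15 reviewers):
Beta vs Alpha: Beta is ranked higher on 4+6 = 10 ballots, Alpha on 5. Beta wins 10–5.
Beta vs Tau: Beta is ranked higher on 3 ballots, Tau on 12. Tau wins 12–3.
Beta vs Delta: Beta preferred on 6 ballots; Delta wins 9–6.
Beta beats Alpha; loses to Tau, Delta — 1 pairwise win.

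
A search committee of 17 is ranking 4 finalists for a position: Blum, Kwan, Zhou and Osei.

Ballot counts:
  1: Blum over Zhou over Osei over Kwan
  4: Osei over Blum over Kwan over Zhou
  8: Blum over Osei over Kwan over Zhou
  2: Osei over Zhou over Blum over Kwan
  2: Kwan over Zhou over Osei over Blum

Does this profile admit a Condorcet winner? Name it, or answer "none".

Blum

Pairwise majorities:
Blum vs Kwan: Blum wins 15–2.
Blum vs Zhou: 1+4+8 = 13 for Blum, 4 for Zhou — Blum by 13–4.
Blum vs Osei: 1+8 = 9 for Blum, 8 for Osei — Blum by 9–8.
Kwan vs Zhou: Kwan is ranked higher on 4+8+2 = 14 ballots, Zhou on 3. Kwan wins 14–3.
Kwan vs Osei: Osei, 15–2.
Zhou vs Osei: Zhou preferred on 1+2 = 3 ballots; Osei wins 14–3.
Only Blum has no losses; Blum is the Condorcet winner.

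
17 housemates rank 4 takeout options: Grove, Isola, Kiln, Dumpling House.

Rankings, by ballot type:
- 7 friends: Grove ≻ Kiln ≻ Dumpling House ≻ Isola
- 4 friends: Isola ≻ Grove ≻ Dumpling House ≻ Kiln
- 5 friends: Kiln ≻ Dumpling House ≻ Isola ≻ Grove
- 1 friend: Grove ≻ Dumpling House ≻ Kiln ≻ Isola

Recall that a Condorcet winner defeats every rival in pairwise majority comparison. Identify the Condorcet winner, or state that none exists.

none

Pairwise majorities:
Grove–Isola: Isola 9–8.
Grove vs Kiln: Grove wins 12–5.
Grove vs Dumpling House: Grove wins 12–5.
Isola–Kiln: Kiln 13–4.
Isola–Dumpling House: Dumpling House 13–4.
Kiln vs Dumpling House: Kiln, 12–5.
Each restaurant drops at least one matchup (Grove loses to Isola; Isola loses to Kiln; Kiln loses to Grove; Dumpling House loses to Grove); the cycle Grove → Kiln → Isola → Grove rules out a Condorcet winner.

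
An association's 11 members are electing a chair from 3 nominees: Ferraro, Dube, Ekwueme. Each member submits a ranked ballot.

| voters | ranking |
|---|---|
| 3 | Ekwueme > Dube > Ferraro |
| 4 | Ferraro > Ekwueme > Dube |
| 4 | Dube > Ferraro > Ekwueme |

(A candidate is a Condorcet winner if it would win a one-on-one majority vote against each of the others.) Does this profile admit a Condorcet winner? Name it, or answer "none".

Pairwise majorities:
Ferraro vs Dube: Dube wins 7–4.
Ferraro vs Ekwueme: 8 to 3, Ferraro.
Dube vs Ekwueme: Ekwueme, 7–4.
Every candidate loses at least once (Ferraro loses to Dube; Dube loses to Ekwueme; Ekwueme loses to Ferraro). The majority relation contains the cycle Ferraro → Ekwueme → Dube → Ferraro, so there is no Condorcet winner.

none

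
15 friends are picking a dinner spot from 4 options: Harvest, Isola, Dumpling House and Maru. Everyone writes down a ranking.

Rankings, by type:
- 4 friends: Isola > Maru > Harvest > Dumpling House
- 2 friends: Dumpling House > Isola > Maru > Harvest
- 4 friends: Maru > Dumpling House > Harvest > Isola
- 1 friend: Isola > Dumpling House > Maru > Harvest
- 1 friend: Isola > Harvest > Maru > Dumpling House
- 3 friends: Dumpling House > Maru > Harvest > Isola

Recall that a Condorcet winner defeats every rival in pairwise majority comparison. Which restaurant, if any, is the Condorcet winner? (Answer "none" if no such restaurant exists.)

none

Pairwise majorities:
Harvest–Isola: Isola 8–7.
Harvest–Dumpling House: Dumpling House 10–5.
Harvest vs Maru: Maru wins 14–1.
Isola vs Dumpling House: Dumpling House wins 9–6.
Isola vs Maru: Isola, 8–7.
Dumpling House vs Maru: 6 to 9, Maru.
No restaurant is unbeaten: Harvest loses to Isola; Isola loses to Dumpling House; Dumpling House loses to Maru; Maru loses to Isola. In particular Isola > Maru > Dumpling House > Isola is a majority cycle — no Condorcet winner exists.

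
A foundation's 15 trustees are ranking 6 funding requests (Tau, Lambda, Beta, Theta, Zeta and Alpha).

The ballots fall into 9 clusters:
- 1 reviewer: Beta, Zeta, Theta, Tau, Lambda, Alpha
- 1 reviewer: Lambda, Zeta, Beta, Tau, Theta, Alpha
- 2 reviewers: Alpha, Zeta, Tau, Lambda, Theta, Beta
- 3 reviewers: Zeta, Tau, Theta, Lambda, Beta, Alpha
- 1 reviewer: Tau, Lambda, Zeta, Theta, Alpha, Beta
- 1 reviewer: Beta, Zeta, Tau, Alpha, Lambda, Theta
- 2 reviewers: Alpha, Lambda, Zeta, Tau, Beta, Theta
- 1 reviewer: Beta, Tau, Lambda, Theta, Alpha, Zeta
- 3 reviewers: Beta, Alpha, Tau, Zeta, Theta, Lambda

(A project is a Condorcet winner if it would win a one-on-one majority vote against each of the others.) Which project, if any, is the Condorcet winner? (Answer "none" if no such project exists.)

Pairwise majorities:
Tau vs Lambda: Tau wins 12–3.
Tau–Beta: Tau 8–7.
Tau–Theta: Tau 14–1.
Tau–Zeta: Zeta 10–5.
Tau vs Alpha: Tau, 8–7.
Lambda vs Beta: Lambda wins 9–6.
Lambda vs Theta: Lambda, 8–7.
Lambda–Zeta: Zeta 10–5.
Lambda–Alpha: Alpha 8–7.
Beta vs Theta: Beta, 9–6.
Beta vs Zeta: Zeta, 9–6.
Beta vs Alpha: Beta, 10–5.
Theta–Zeta: Zeta 14–1.
Theta–Alpha: Alpha 8–7.
Zeta vs Alpha: Alpha wins 8–7.
No project is unbeaten: Tau loses to Zeta; Lambda loses to Tau; Beta loses to Tau; Theta loses to Tau; Zeta loses to Alpha; Alpha loses to Tau. In particular Tau beats Alpha beats Zeta beats Tau is a majority cycle — no Condorcet winner exists.

none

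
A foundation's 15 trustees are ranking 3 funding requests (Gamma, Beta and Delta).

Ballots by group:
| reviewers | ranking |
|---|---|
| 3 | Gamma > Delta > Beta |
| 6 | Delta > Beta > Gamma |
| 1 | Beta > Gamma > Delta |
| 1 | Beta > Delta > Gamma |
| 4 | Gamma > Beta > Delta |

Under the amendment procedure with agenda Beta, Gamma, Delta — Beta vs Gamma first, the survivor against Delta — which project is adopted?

Round 1: Beta vs Gamma — 8–7, Beta advances.
Round 2: Beta vs Delta — 6–9, Delta advances.
The agenda winner is Delta.

Delta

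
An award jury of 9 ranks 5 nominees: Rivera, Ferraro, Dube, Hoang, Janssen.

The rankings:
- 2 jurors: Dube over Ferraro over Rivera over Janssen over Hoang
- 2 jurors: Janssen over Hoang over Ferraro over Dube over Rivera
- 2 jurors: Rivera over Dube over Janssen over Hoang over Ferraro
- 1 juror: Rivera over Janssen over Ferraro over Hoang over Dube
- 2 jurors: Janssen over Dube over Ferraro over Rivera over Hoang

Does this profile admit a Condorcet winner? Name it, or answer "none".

Check each pair by majority over 9 ballots:
Rivera vs Ferraro: Ferraro, 6–3.
Rivera vs Dube: Rivera preferred on 2+1 = 3 ballots; Dube wins 6–3.
Rivera–Hoang: Rivera 7–2.
Rivera vs Janssen: Rivera preferred on 2+2+1 = 5 ballots; Rivera wins 5–4.
Ferraro vs Dube: Ferraro is ranked higher on 2+1 = 3 ballots, Dube on 6. Dube wins 6–3.
Ferraro vs Hoang: Ferraro wins 5–4.
Ferraro–Janssen: Janssen 7–2.
Dube vs Hoang: Dube preferred on 2+2+2 = 6 ballots; Dube wins 6–3.
Dube vs Janssen: Janssen, 5–4.
Hoang vs Janssen: Janssen wins 9–0.
Every nominee loses at least once (Rivera loses to Ferraro; Ferraro loses to Dube; Dube loses to Janssen; Hoang loses to Rivera; Janssen loses to Rivera). The majority relation contains the cycle Rivera → Janssen → Ferraro → Rivera, so there is no Condorcet winner.

none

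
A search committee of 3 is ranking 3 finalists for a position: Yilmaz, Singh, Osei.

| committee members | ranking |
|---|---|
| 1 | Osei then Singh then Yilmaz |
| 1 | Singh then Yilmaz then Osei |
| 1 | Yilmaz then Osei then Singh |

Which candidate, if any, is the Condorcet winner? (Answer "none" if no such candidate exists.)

none

Check each pair by majority over 3 ballots:
Yilmaz vs Singh: Singh, 2–1.
Yilmaz vs Osei: Yilmaz wins 2–1.
Singh–Osei: Osei 2–1.
No candidate is unbeaten: Yilmaz loses to Singh; Singh loses to Osei; Osei loses to Yilmaz. In particular Yilmaz > Osei > Singh > Yilmaz is a majority cycle — no Condorcet winner exists.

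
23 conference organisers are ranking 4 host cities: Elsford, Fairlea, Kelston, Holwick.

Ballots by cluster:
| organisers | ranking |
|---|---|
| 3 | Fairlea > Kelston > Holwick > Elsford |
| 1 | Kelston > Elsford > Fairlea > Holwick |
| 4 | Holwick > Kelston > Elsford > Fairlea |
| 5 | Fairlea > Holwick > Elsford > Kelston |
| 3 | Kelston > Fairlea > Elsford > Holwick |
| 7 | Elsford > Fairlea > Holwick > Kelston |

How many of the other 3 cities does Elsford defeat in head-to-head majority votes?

Elsford against each rival (23 organisers):
Elsford–Fairlea: Elsford 12–11.
Elsford vs Kelston: Elsford preferred on 5+7 = 12 ballots; Elsford wins 12–11.
Elsford–Holwick: Holwick 12–11.
Elsford beats Fairlea, Kelston; loses to Holwick — 2 pairwise wins.

2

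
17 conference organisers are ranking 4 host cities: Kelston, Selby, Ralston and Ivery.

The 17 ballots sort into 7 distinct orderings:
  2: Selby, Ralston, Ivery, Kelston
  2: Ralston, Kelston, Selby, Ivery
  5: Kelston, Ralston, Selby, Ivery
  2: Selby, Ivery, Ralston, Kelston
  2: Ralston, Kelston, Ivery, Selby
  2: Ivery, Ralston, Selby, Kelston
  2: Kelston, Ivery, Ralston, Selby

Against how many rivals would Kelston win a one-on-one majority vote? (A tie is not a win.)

Kelston against each rival (17 organisers):
Kelston vs Selby: Kelston, 11–6.
Kelston vs Ralston: Ralston wins 10–7.
Kelston vs Ivery: Kelston wins 11–6.
Kelston beats Selby, Ivery; loses to Ralston — 2 pairwise wins.

2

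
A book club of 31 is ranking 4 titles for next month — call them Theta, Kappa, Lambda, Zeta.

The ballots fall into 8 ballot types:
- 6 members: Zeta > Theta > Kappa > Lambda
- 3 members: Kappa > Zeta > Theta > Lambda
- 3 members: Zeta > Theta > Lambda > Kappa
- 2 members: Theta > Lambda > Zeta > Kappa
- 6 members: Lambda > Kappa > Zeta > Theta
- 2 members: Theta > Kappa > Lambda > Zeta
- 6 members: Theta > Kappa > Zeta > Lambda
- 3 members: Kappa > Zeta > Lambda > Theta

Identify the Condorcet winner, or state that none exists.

Check each pair by majority over 31 ballots:
Theta vs Kappa: Theta, 19–12.
Theta vs Lambda: Theta wins 22–9.
Theta–Zeta: Zeta 21–10.
Kappa vs Lambda: Kappa, 20–11.
Kappa vs Zeta: Kappa wins 20–11.
Lambda vs Zeta: Zeta wins 21–10.
Each book drops at least one matchup (Theta loses to Zeta; Kappa loses to Theta; Lambda loses to Theta; Zeta loses to Kappa); the cycle Theta > Kappa > Zeta > Theta rules out a Condorcet winner.

none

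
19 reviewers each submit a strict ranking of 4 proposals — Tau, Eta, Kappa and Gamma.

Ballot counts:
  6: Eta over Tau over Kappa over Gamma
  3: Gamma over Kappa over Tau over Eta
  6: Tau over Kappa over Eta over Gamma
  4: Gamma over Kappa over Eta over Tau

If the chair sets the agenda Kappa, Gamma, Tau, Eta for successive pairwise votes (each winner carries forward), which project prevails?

Round 1: Kappa vs Gamma — 12–7, Kappa advances.
Round 2: Kappa vs Tau — 7–12, Tau advances.
Round 3: Tau vs Eta — 9–10, Eta advances.
Eta survives the agenda.

Eta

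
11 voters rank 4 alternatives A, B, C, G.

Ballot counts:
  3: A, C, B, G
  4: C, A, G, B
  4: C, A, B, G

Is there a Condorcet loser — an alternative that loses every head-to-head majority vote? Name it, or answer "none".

G

Head-to-head results (11 voters):
A vs B: A, 11–0.
A vs C: 3 for A, 8 for C — C by 8–3.
A vs G: A is ranked higher on 3+4+4 = 11 ballots, G on 0. A wins 11–0.
B–C: C 11–0.
B vs G: B, 7–4.
C–G: C 11–0.
G is beaten in every head-to-head and is the Condorcet loser.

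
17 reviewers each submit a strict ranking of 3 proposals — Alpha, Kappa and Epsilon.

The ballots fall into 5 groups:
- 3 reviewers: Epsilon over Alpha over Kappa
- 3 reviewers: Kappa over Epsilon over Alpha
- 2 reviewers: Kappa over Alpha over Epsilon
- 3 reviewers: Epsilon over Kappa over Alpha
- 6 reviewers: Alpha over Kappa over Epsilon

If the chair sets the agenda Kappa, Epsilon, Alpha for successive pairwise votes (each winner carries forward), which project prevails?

Alpha

Round 1: Kappa vs Epsilon — 11–6, Kappa advances.
Round 2: Kappa vs Alpha — 8–9, Alpha advances.
The agenda winner is Alpha.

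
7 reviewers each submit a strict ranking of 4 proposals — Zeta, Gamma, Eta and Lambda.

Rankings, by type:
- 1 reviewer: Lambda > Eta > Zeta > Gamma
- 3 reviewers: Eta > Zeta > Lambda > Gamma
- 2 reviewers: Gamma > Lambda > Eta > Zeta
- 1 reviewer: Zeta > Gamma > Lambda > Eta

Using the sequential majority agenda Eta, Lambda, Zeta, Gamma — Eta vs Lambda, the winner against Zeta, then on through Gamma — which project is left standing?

Zeta

Round 1: Eta vs Lambda — 3–4, Lambda advances.
Round 2: Lambda vs Zeta — 3–4, Zeta advances.
Round 3: Zeta vs Gamma — 5–2, Zeta advances.
Zeta survives the agenda.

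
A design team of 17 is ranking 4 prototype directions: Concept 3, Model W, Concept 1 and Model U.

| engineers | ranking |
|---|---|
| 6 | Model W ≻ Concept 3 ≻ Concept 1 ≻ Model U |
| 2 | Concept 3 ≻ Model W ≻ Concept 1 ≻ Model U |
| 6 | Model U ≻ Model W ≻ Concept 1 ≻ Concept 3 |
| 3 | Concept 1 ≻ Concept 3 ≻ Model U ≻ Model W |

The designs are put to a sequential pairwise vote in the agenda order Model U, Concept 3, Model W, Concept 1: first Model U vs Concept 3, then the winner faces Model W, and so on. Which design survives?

Round 1: Model U vs Concept 3 — 6–11, Concept 3 advances.
Round 2: Concept 3 vs Model W — 5–12, Model W advances.
Round 3: Model W vs Concept 1 — 14–3, Model W advances.
The agenda winner is Model W.

Model W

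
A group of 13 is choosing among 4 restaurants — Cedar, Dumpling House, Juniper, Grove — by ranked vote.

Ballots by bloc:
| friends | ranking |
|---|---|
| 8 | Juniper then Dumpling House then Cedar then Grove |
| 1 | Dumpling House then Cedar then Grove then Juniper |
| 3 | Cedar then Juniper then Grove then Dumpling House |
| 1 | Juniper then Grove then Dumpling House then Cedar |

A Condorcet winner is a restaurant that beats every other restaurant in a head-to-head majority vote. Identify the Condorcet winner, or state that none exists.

Juniper

Pairwise majorities:
Cedar vs Dumpling House: Dumpling House, 10–3.
Cedar–Juniper: Juniper 9–4.
Cedar vs Grove: Cedar, 12–1.
Dumpling House vs Juniper: Juniper, 12–1.
Dumpling House–Grove: Dumpling House 9–4.
Juniper vs Grove: Juniper, 12–1.
Juniper defeats every rival head-to-head and is the Condorcet winner.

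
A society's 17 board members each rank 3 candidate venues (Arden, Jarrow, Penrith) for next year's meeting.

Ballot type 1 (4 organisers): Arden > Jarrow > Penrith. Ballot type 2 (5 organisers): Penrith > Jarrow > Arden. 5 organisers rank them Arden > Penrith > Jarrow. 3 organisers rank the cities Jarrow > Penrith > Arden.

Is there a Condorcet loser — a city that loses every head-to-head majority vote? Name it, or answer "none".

Head-to-head results (17 organisers):
Arden vs Jarrow: Arden, 9–8.
Arden vs Penrith: 9 to 8, Arden.
Jarrow vs Penrith: Penrith, 10–7.
Jarrow is beaten in every head-to-head and is the Condorcet loser.

Jarrow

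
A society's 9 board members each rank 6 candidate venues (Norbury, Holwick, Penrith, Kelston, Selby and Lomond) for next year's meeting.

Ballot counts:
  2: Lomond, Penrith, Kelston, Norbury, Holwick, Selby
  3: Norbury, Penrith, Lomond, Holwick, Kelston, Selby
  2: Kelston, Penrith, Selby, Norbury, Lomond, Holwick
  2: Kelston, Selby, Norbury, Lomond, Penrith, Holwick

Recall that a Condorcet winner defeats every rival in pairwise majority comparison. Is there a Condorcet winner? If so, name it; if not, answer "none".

none

Head-to-head results (9 organisers):
Norbury vs Holwick: Norbury preferred on 2+3+2+2 = 9 ballots; Norbury wins 9–0.
Norbury vs Penrith: Norbury, 5–4.
Norbury vs Kelston: Norbury preferred on 3 ballots; Kelston wins 6–3.
Norbury vs Selby: Norbury preferred on 2+3 = 5 ballots; Norbury wins 5–4.
Norbury vs Lomond: Norbury, 7–2.
Holwick vs Penrith: 0 to 9, Penrith.
Holwick vs Kelston: Kelston wins 6–3.
Holwick vs Selby: Holwick is ranked higher on 2+3 = 5 ballots, Selby on 4. Holwick wins 5–4.
Holwick vs Lomond: Holwick preferred on 0 ballots; Lomond wins 9–0.
Penrith vs Kelston: Penrith preferred on 2+3 = 5 ballots; Penrith wins 5–4.
Penrith vs Selby: Penrith, 7–2.
Penrith vs Lomond: Penrith is ranked higher on 3+2 = 5 ballots, Lomond on 4. Penrith wins 5–4.
Kelston vs Selby: 2+3+2+2 = 9 for Kelston, 0 for Selby — Kelston by 9–0.
Kelston vs Lomond: Lomond wins 5–4.
Selby vs Lomond: Lomond wins 5–4.
Each city drops at least one matchup (Norbury loses to Kelston; Holwick loses to Norbury; Penrith loses to Norbury; Kelston loses to Penrith; Selby loses to Norbury; Lomond loses to Norbury); the cycle Norbury → Penrith → Kelston → Norbury rules out a Condorcet winner.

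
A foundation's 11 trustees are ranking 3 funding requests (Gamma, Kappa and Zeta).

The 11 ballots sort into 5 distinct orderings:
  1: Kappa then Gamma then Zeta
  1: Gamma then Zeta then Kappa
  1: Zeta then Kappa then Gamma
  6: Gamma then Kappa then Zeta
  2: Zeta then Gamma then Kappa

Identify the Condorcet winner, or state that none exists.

Gamma

Head-to-head results (11 reviewers):
Gamma–Kappa: Gamma 9–2.
Gamma–Zeta: Gamma 8–3.
Kappa vs Zeta: 1+6 = 7 for Kappa, 4 for Zeta — Kappa by 7–4.
Gamma beats each of Kappa, Zeta — Gamma is the Condorcet winner.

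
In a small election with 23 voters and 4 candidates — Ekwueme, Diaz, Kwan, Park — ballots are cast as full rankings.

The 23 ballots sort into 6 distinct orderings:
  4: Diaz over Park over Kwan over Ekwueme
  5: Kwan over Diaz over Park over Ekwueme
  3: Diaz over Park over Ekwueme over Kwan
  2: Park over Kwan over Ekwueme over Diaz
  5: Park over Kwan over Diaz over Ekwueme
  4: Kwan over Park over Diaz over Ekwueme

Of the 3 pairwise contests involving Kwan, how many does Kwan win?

2

Kwan against each rival (23 voters):
Kwan vs Ekwueme: Kwan is ranked higher on 4+5+2+5+4 = 20 ballots, Ekwueme on 3. Kwan wins 20–3.
Kwan–Diaz: Kwan 16–7.
Kwan vs Park: Kwan is ranked higher on 5+4 = 9 ballots, Park on 14. Park wins 14–9.
Kwan beats Ekwueme, Diaz; loses to Park — 2 pairwise wins.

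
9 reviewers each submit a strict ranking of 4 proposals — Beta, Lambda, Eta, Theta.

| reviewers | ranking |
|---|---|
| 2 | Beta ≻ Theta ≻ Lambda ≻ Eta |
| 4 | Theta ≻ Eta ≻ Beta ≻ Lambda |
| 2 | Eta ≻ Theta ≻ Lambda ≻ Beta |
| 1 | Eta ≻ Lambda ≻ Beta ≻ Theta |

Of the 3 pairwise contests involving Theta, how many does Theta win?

Theta against each rival (9 reviewers):
Theta–Beta: Theta 6–3.
Theta vs Lambda: Theta, 8–1.
Theta vs Eta: Theta preferred on 2+4 = 6 ballots; Theta wins 6–3.
Theta beats Beta, Lambda, Eta — 3 pairwise wins.

3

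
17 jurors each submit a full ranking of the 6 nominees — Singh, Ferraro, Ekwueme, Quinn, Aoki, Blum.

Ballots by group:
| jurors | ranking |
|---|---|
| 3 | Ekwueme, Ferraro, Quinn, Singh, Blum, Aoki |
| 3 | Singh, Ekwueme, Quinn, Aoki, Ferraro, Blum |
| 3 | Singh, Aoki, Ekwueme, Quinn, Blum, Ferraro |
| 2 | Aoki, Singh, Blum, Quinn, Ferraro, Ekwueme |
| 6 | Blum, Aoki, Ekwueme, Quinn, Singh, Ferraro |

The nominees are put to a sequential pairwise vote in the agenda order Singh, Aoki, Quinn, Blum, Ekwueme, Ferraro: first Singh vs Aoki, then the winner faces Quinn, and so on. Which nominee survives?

Round 1: Singh vs Aoki — 9–8, Singh advances.
Round 2: Singh vs Quinn — 8–9, Quinn advances.
Round 3: Quinn vs Blum — 9–8, Quinn advances.
Round 4: Quinn vs Ekwueme — 2–15, Ekwueme advances.
Round 5: Ekwueme vs Ferraro — 15–2, Ekwueme advances.
Ekwueme survives the agenda.

Ekwueme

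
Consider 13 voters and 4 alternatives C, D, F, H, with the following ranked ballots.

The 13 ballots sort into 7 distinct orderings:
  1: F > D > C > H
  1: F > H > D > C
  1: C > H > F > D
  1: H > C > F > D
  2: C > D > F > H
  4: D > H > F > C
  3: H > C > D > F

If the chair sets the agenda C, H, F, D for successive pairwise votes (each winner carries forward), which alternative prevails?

Round 1: C vs H — 4–9, H advances.
Round 2: H vs F — 9–4, H advances.
Round 3: H vs D — 6–7, D advances.
The agenda winner is D.

D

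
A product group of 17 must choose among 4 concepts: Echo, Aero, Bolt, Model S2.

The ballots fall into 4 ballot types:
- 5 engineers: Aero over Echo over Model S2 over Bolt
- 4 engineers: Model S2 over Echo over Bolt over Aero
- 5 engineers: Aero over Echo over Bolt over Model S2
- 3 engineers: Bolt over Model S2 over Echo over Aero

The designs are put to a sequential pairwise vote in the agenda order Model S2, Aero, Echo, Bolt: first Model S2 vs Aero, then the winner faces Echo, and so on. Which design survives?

Round 1: Model S2 vs Aero — 7–10, Aero advances.
Round 2: Aero vs Echo — 10–7, Aero advances.
Round 3: Aero vs Bolt — 10–7, Aero advances.
Aero survives the agenda.

Aero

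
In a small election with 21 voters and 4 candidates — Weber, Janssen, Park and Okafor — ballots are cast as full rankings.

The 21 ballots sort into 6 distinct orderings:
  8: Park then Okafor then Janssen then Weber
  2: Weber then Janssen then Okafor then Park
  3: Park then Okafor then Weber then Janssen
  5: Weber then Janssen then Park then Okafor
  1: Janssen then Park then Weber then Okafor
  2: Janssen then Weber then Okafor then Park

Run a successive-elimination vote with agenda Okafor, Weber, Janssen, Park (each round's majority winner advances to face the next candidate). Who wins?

Park

Round 1: Okafor vs Weber — 11–10, Okafor advances.
Round 2: Okafor vs Janssen — 11–10, Okafor advances.
Round 3: Okafor vs Park — 4–17, Park advances.
Park survives the agenda.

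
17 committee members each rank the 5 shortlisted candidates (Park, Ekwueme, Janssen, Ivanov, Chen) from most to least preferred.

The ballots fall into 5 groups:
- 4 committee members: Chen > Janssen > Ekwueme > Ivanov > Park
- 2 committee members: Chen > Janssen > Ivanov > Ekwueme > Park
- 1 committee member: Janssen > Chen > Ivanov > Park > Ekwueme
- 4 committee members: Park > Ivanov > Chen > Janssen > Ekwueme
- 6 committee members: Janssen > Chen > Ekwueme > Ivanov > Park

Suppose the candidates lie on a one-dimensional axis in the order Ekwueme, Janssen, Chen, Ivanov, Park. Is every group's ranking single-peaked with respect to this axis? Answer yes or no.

Axis positions: Ekwueme=1, Janssen=2, Chen=3, Ivanov=4, Park=5.
Group 1 (peak Chen at position 3): ranking walks positions 3-2-1-4-5, expanding outward from the peak — single-peaked.
Group 2 (peak Chen at position 3): ranking walks positions 3-2-4-1-5, expanding outward from the peak — single-peaked.
Group 3 (peak Janssen at position 2): ranking walks positions 2-3-4-5-1, expanding outward from the peak — single-peaked.
Group 4 (peak Park at position 5): ranking walks positions 5-4-3-2-1, expanding outward from the peak — single-peaked.
Group 5 (peak Janssen at position 2): ranking walks positions 2-3-1-4-5, expanding outward from the peak — single-peaked.
Every ranking is single-peaked on this axis.

yes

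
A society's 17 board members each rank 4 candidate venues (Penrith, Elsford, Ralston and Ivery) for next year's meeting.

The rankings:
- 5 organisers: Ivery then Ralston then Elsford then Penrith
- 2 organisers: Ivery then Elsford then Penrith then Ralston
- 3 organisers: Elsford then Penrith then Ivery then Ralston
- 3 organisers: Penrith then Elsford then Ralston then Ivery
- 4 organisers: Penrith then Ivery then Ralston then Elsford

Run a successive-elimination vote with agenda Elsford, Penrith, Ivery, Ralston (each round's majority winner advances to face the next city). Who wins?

Ivery

Round 1: Elsford vs Penrith — 10–7, Elsford advances.
Round 2: Elsford vs Ivery — 6–11, Ivery advances.
Round 3: Ivery vs Ralston — 14–3, Ivery advances.
The agenda winner is Ivery.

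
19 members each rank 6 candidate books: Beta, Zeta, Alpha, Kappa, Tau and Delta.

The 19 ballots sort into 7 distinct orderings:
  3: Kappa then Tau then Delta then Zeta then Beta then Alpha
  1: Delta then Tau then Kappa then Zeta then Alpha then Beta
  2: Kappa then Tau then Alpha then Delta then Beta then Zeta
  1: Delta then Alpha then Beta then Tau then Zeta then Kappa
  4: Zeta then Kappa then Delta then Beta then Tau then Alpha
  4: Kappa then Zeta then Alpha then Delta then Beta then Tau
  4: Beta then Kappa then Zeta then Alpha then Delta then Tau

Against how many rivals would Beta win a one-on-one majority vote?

Beta against each rival (19 members):
Beta vs Zeta: Zeta wins 12–7.
Beta–Alpha: Beta 11–8.
Beta vs Kappa: Beta preferred on 1+4 = 5 ballots; Kappa wins 14–5.
Beta–Tau: Beta 13–6.
Beta–Delta: Delta 15–4.
Beta beats Alpha, Tau; loses to Zeta, Kappa, Delta — 2 pairwise wins.

2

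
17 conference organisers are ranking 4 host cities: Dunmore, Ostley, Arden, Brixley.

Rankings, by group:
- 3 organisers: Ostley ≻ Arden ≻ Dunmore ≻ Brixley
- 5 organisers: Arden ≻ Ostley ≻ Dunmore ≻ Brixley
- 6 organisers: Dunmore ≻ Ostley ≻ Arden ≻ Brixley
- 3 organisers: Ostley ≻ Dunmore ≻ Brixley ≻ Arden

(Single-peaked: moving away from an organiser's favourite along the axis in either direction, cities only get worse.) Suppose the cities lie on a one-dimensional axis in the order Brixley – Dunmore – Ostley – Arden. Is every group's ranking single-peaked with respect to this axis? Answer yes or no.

yes

Axis positions: Brixley=1, Dunmore=2, Ostley=3, Arden=4.
Group 1 (peak Ostley at position 3): ranking walks positions 3-4-2-1, expanding outward from the peak — single-peaked.
Group 2 (peak Arden at position 4): ranking walks positions 4-3-2-1, expanding outward from the peak — single-peaked.
Group 3 (peak Dunmore at position 2): ranking walks positions 2-3-4-1, expanding outward from the peak — single-peaked.
Group 4 (peak Ostley at position 3): ranking walks positions 3-2-1-4, expanding outward from the peak — single-peaked.
Every ranking is single-peaked on this axis.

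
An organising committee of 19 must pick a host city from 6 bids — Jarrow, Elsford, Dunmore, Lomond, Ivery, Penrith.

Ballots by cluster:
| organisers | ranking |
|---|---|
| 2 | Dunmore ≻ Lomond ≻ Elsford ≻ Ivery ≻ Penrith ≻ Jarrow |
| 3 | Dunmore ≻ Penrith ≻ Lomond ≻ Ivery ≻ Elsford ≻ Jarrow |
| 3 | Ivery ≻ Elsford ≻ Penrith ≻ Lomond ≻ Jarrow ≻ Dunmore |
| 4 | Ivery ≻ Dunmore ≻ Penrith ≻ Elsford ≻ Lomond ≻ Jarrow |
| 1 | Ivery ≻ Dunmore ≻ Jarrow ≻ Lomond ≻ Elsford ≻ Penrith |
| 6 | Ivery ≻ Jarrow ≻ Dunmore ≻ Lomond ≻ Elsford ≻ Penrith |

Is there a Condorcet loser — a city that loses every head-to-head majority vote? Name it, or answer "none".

Jarrow

Head-to-head results (19 organisers):
Jarrow–Elsford: Elsford 12–7.
Jarrow vs Dunmore: Jarrow is ranked higher on 3+6 = 9 ballots, Dunmore on 10. Dunmore wins 10–9.
Jarrow vs Lomond: Jarrow preferred on 1+6 = 7 ballots; Lomond wins 12–7.
Jarrow vs Ivery: Jarrow preferred on 0 ballots; Ivery wins 19–0.
Jarrow vs Penrith: Penrith wins 12–7.
Elsford vs Dunmore: Dunmore, 16–3.
Elsford vs Lomond: Elsford preferred on 3+4 = 7 ballots; Lomond wins 12–7.
Elsford vs Ivery: Elsford preferred on 2 ballots; Ivery wins 17–2.
Elsford vs Penrith: Elsford, 12–7.
Dunmore vs Lomond: Dunmore preferred on 2+3+4+1+6 = 16 ballots; Dunmore wins 16–3.
Dunmore vs Ivery: Ivery, 14–5.
Dunmore vs Penrith: Dunmore, 16–3.
Lomond vs Ivery: Ivery, 14–5.
Lomond vs Penrith: Penrith wins 10–9.
Ivery vs Penrith: 16 to 3, Ivery.
Only Jarrow has no wins; Jarrow is the Condorcet loser.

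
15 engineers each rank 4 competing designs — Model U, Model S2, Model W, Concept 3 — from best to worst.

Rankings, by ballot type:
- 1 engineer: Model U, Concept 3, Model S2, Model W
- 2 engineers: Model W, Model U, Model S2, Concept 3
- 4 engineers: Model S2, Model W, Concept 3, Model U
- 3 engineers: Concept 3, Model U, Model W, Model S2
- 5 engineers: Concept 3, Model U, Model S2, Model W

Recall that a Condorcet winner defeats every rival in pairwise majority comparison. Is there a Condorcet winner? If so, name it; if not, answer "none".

Pairwise majorities:
Model U vs Model S2: Model U, 11–4.
Model U–Model W: Model U 9–6.
Model U–Concept 3: Concept 3 12–3.
Model S2–Model W: Model S2 10–5.
Model S2 vs Concept 3: Concept 3 wins 9–6.
Model W–Concept 3: Concept 3 9–6.
Only Concept 3 has no losses; Concept 3 is the Condorcet winner.

Concept 3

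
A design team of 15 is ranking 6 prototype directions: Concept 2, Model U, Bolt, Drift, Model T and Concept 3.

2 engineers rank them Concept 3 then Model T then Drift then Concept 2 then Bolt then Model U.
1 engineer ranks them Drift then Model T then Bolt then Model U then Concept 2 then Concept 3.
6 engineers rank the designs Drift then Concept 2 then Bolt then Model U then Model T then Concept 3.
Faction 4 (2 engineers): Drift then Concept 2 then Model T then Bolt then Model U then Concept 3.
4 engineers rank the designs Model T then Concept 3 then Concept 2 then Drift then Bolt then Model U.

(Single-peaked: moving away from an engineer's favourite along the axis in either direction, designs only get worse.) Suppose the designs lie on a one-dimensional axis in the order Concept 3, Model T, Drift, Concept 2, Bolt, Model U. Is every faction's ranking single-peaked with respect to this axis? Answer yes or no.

Axis positions: Concept 3=1, Model T=2, Drift=3, Concept 2=4, Bolt=5, Model U=6.
Faction 1 (peak Concept 3 at position 1): ranking walks positions 1-2-3-4-5-6, expanding outward from the peak — single-peaked.
Faction 2: ranking walks positions 3-2-5-6-4-1; Bolt is ranked above Concept 2 even though Concept 2 lies between Bolt and the peak Drift on the axis — preferences dip and rise again. Not single-peaked.
Faction 3 (peak Drift at position 3): ranking walks positions 3-4-5-6-2-1, expanding outward from the peak — single-peaked.
Faction 4 (peak Drift at position 3): ranking walks positions 3-4-2-5-6-1, expanding outward from the peak — single-peaked.
Faction 5: ranking walks positions 2-1-4-3-5-6; Concept 2 is ranked above Drift even though Drift lies between Concept 2 and the peak Model T on the axis — preferences dip and rise again. Not single-peaked.
Faction 2 violates single-peakedness, so the profile is not single-peaked on this axis.

no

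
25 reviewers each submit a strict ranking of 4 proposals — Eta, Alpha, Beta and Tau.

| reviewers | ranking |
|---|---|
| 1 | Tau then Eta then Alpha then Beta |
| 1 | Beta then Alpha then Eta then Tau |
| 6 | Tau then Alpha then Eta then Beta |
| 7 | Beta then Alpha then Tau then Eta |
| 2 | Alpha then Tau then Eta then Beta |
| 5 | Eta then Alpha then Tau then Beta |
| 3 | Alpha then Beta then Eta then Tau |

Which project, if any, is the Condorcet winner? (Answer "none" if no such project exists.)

Pairwise majorities:
Eta vs Alpha: 1+5 = 6 for Eta, 19 for Alpha — Alpha by 19–6.
Eta vs Beta: 14 to 11, Eta.
Eta vs Tau: Eta preferred on 1+5+3 = 9 ballots; Tau wins 16–9.
Alpha vs Beta: Alpha preferred on 1+6+2+5+3 = 17 ballots; Alpha wins 17–8.
Alpha vs Tau: 1+7+2+5+3 = 18 for Alpha, 7 for Tau — Alpha by 18–7.
Beta vs Tau: 1+7+3 = 11 for Beta, 14 for Tau — Tau by 14–11.
Alpha beats each of Eta, Beta, Tau — Alpha is the Condorcet winner.

Alpha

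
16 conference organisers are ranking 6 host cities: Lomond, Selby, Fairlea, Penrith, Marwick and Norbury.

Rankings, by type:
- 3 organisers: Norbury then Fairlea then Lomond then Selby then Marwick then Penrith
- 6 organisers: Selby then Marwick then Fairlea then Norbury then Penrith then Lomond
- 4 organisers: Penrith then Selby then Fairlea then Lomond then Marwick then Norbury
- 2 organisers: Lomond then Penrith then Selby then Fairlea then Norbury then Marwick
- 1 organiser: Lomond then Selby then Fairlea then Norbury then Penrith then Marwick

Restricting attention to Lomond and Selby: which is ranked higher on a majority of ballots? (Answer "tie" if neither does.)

Ballots ranking Lomond above Selby: 3 + 2 + 1 = 6.
Ballots ranking Selby above Lomond: 16 − 6 = 10.
Selby wins the head-to-head 10–6.

Selby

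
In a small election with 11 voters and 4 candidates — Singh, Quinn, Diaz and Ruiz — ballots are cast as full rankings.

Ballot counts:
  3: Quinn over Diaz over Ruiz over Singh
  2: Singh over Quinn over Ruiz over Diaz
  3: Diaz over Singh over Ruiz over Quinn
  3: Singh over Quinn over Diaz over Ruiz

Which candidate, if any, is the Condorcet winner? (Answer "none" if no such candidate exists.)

Head-to-head results (11 voters):
Singh vs Quinn: Singh wins 8–3.
Singh–Diaz: Diaz 6–5.
Singh vs Ruiz: Singh wins 8–3.
Quinn vs Diaz: Quinn wins 8–3.
Quinn vs Ruiz: Quinn wins 8–3.
Diaz vs Ruiz: Diaz, 9–2.
Each candidate drops at least one matchup (Singh loses to Diaz; Quinn loses to Singh; Diaz loses to Quinn; Ruiz loses to Singh); the cycle Singh → Quinn → Diaz → Singh rules out a Condorcet winner.

none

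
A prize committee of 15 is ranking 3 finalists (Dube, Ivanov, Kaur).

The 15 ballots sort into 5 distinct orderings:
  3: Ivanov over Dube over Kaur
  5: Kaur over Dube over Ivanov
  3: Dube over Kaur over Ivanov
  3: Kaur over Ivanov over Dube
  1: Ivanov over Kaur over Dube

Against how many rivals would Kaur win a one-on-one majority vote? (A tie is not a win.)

2

Kaur against each rival (15 jurors):
Kaur–Dube: Kaur 9–6.
Kaur vs Ivanov: Kaur, 11–4.
Kaur beats Dube, Ivanov — 2 pairwise wins.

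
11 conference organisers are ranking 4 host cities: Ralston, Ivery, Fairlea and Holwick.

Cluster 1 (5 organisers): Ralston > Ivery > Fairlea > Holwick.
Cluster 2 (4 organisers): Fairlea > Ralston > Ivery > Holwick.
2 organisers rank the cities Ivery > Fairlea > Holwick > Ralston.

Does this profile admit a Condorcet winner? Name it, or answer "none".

Check each pair by majority over 11 ballots:
Ralston vs Ivery: Ralston, 9–2.
Ralston vs Fairlea: Fairlea wins 6–5.
Ralston–Holwick: Ralston 9–2.
Ivery vs Fairlea: Ivery wins 7–4.
Ivery–Holwick: Ivery 11–0.
Fairlea vs Holwick: Fairlea, 11–0.
Every city loses at least once (Ralston loses to Fairlea; Ivery loses to Ralston; Fairlea loses to Ivery; Holwick loses to Ralston). The majority relation contains the cycle Ralston beats Ivery beats Fairlea beats Ralston, so there is no Condorcet winner.

none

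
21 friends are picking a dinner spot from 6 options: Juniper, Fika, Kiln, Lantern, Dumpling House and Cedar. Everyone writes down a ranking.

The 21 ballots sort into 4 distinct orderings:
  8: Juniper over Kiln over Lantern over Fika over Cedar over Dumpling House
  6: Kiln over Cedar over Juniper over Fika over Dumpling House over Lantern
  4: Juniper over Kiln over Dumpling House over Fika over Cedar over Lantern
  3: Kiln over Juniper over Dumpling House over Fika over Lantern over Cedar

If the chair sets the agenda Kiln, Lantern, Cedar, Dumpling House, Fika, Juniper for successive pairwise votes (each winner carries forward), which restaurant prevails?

Juniper

Round 1: Kiln vs Lantern — 21–0, Kiln advances.
Round 2: Kiln vs Cedar — 21–0, Kiln advances.
Round 3: Kiln vs Dumpling House — 21–0, Kiln advances.
Round 4: Kiln vs Fika — 21–0, Kiln advances.
Round 5: Kiln vs Juniper — 9–12, Juniper advances.
The agenda winner is Juniper.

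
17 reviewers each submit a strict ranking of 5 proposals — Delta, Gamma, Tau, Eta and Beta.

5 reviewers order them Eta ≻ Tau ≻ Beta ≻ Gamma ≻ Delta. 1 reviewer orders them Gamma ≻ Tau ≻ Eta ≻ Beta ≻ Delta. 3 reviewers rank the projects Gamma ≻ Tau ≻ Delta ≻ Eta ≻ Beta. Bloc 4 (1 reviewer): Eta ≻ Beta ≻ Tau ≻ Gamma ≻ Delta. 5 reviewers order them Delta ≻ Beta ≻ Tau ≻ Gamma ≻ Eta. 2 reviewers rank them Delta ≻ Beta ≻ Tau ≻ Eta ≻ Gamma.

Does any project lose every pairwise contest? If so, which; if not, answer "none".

none

Head-to-head results (17 reviewers):
Delta vs Gamma: 5+2 = 7 for Delta, 10 for Gamma — Gamma by 10–7.
Delta vs Tau: Tau wins 10–7.
Delta vs Eta: Delta wins 10–7.
Delta vs Beta: Delta is ranked higher on 3+5+2 = 10 ballots, Beta on 7. Delta wins 10–7.
Gamma vs Tau: Gamma preferred on 1+3 = 4 ballots; Tau wins 13–4.
Gamma vs Eta: Gamma is ranked higher on 1+3+5 = 9 ballots, Eta on 8. Gamma wins 9–8.
Gamma vs Beta: Beta wins 13–4.
Tau vs Eta: Tau preferred on 1+3+5+2 = 11 ballots; Tau wins 11–6.
Tau–Beta: Tau 9–8.
Eta vs Beta: Eta is ranked higher on 5+1+3+1 = 10 ballots, Beta on 7. Eta wins 10–7.
Every project wins at least one matchup (Delta beats Eta; Gamma beats Delta; Tau beats Delta; Eta beats Beta; Beta beats Gamma), so there is no Condorcet loser.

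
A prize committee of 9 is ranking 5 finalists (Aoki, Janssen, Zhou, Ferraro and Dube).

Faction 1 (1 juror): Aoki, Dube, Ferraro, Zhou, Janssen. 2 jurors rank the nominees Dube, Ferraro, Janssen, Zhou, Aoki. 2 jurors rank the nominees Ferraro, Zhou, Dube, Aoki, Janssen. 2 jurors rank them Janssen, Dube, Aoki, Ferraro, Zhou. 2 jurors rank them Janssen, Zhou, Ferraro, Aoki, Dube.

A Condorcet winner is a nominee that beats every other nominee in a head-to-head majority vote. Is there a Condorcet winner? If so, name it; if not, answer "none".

Check each pair by majority over 9 ballots:
Aoki vs Janssen: Janssen, 6–3.
Aoki–Zhou: Zhou 6–3.
Aoki vs Ferraro: Ferraro, 6–3.
Aoki–Dube: Dube 6–3.
Janssen vs Zhou: Janssen, 6–3.
Janssen vs Ferraro: Ferraro, 5–4.
Janssen vs Dube: Dube, 5–4.
Zhou vs Ferraro: Ferraro, 7–2.
Zhou vs Dube: Dube, 5–4.
Ferraro vs Dube: Dube, 5–4.
Only Dube has no losses; Dube is the Condorcet winner.

Dube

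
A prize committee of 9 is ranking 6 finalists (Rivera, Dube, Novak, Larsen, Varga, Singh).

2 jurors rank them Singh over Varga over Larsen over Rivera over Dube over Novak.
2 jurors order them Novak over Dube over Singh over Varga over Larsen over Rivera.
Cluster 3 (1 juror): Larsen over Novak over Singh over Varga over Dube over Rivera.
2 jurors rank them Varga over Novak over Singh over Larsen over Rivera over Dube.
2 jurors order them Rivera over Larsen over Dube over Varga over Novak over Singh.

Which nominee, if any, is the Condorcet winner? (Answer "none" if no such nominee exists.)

none

Pairwise majorities:
Rivera vs Dube: Rivera preferred on 2+2+2 = 6 ballots; Rivera wins 6–3.
Rivera vs Novak: 4 to 5, Novak.
Rivera vs Larsen: 2 for Rivera, 7 for Larsen — Larsen by 7–2.
Rivera vs Varga: 2 for Rivera, 7 for Varga — Varga by 7–2.
Rivera vs Singh: 2 for Rivera, 7 for Singh — Singh by 7–2.
Dube vs Novak: 4 to 5, Novak.
Dube vs Larsen: Dube preferred on 2 ballots; Larsen wins 7–2.
Dube vs Varga: 2+2 = 4 for Dube, 5 for Varga — Varga by 5–4.
Dube vs Singh: 4 to 5, Singh.
Novak vs Larsen: 2+2 = 4 for Novak, 5 for Larsen — Larsen by 5–4.
Novak vs Varga: Novak is ranked higher on 2+1 = 3 ballots, Varga on 6. Varga wins 6–3.
Novak vs Singh: Novak preferred on 2+1+2+2 = 7 ballots; Novak wins 7–2.
Larsen vs Varga: 1+2 = 3 for Larsen, 6 for Varga — Varga by 6–3.
Larsen vs Singh: 3 to 6, Singh.
Varga vs Singh: 2+2 = 4 for Varga, 5 for Singh — Singh by 5–4.
Each nominee drops at least one matchup (Rivera loses to Novak; Dube loses to Rivera; Novak loses to Larsen; Larsen loses to Varga; Varga loses to Singh; Singh loses to Novak); the cycle Novak → Singh → Larsen → Novak rules out a Condorcet winner.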